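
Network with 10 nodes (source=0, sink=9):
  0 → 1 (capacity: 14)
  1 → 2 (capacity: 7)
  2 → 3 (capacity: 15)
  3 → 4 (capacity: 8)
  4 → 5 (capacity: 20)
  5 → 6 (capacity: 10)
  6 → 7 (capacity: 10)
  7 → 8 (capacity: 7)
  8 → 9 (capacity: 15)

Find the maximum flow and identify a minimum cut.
Max flow = 7, Min cut edges: (7,8)

Maximum flow: 7
Minimum cut: (7,8)
Partition: S = [0, 1, 2, 3, 4, 5, 6, 7], T = [8, 9]

Max-flow min-cut theorem verified: both equal 7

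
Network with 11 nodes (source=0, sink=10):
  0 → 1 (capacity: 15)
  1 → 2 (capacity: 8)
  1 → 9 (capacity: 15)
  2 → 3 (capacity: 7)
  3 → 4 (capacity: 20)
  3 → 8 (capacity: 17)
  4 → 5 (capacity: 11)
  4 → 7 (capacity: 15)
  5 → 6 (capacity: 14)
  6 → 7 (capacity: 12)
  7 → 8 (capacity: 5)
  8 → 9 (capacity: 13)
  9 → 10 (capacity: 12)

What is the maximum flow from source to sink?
Maximum flow = 12

Max flow: 12

Flow assignment:
  0 → 1: 12/15
  1 → 9: 12/15
  9 → 10: 12/12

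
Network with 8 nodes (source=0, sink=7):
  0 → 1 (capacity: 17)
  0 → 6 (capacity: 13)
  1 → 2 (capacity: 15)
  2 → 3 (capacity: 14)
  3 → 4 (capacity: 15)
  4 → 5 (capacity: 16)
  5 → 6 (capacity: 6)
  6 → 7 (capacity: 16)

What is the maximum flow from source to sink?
Maximum flow = 16

Max flow: 16

Flow assignment:
  0 → 1: 6/17
  0 → 6: 10/13
  1 → 2: 6/15
  2 → 3: 6/14
  3 → 4: 6/15
  4 → 5: 6/16
  5 → 6: 6/6
  6 → 7: 16/16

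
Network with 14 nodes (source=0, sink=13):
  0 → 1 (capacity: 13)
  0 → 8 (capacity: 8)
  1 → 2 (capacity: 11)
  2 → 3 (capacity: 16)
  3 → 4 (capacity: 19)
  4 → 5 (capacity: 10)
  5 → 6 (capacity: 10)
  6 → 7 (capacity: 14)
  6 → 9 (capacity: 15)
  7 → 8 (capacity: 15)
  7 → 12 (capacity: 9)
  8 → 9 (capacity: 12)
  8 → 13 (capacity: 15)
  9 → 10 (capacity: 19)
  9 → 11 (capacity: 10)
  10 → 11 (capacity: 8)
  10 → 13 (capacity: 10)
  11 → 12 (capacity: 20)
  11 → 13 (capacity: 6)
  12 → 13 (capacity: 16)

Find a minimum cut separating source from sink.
Min cut value = 18, edges: (0,8), (5,6)

Min cut value: 18
Partition: S = [0, 1, 2, 3, 4, 5], T = [6, 7, 8, 9, 10, 11, 12, 13]
Cut edges: (0,8), (5,6)

By max-flow min-cut theorem, max flow = min cut = 18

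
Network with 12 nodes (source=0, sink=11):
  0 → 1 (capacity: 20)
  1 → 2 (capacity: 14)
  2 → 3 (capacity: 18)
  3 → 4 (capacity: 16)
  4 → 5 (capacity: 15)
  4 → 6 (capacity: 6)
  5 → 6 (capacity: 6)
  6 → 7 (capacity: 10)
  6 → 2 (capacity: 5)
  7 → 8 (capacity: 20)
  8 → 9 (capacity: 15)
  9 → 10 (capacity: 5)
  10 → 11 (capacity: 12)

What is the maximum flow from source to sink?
Maximum flow = 5

Max flow: 5

Flow assignment:
  0 → 1: 5/20
  1 → 2: 5/14
  2 → 3: 10/18
  3 → 4: 10/16
  4 → 5: 6/15
  4 → 6: 4/6
  5 → 6: 6/6
  6 → 7: 5/10
  6 → 2: 5/5
  7 → 8: 5/20
  8 → 9: 5/15
  9 → 10: 5/5
  10 → 11: 5/12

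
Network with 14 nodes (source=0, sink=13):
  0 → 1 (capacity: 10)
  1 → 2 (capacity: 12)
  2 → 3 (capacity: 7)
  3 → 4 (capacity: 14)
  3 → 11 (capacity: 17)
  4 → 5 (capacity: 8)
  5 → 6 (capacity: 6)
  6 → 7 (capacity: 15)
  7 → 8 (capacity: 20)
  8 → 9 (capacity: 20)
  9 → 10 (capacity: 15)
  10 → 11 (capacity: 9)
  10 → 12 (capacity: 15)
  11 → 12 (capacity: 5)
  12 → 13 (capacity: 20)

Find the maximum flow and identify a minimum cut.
Max flow = 7, Min cut edges: (2,3)

Maximum flow: 7
Minimum cut: (2,3)
Partition: S = [0, 1, 2], T = [3, 4, 5, 6, 7, 8, 9, 10, 11, 12, 13]

Max-flow min-cut theorem verified: both equal 7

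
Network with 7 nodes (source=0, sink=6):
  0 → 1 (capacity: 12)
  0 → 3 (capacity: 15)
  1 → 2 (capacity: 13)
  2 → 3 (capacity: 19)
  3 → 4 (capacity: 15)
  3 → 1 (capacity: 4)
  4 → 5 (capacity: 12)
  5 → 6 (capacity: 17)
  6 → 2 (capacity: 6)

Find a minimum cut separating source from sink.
Min cut value = 12, edges: (4,5)

Min cut value: 12
Partition: S = [0, 1, 2, 3, 4], T = [5, 6]
Cut edges: (4,5)

By max-flow min-cut theorem, max flow = min cut = 12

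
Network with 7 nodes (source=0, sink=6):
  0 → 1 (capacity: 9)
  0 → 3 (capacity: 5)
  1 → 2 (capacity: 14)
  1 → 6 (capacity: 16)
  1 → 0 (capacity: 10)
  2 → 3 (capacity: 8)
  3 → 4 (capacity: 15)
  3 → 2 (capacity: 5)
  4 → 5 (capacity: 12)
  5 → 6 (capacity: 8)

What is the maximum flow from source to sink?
Maximum flow = 14

Max flow: 14

Flow assignment:
  0 → 1: 9/9
  0 → 3: 5/5
  1 → 6: 9/16
  3 → 4: 5/15
  4 → 5: 5/12
  5 → 6: 5/8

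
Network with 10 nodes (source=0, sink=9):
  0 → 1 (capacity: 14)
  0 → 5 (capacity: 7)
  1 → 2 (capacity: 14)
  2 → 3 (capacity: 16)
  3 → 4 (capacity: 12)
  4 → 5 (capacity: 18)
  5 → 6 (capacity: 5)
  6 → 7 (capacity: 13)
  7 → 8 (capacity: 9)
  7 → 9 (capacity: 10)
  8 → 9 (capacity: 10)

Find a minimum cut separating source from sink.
Min cut value = 5, edges: (5,6)

Min cut value: 5
Partition: S = [0, 1, 2, 3, 4, 5], T = [6, 7, 8, 9]
Cut edges: (5,6)

By max-flow min-cut theorem, max flow = min cut = 5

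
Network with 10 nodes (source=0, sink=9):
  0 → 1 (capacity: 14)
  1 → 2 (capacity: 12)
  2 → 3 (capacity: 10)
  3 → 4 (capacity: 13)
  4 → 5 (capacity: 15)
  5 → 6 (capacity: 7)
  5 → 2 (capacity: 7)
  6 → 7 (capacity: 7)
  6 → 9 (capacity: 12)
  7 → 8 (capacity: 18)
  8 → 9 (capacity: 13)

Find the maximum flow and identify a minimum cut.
Max flow = 7, Min cut edges: (5,6)

Maximum flow: 7
Minimum cut: (5,6)
Partition: S = [0, 1, 2, 3, 4, 5], T = [6, 7, 8, 9]

Max-flow min-cut theorem verified: both equal 7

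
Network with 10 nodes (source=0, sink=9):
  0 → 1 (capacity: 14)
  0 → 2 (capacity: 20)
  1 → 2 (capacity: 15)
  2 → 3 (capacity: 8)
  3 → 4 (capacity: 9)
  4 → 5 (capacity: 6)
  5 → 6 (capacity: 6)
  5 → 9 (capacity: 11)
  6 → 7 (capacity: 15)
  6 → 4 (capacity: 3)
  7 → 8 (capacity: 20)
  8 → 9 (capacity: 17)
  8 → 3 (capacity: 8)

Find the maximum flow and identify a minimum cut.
Max flow = 6, Min cut edges: (4,5)

Maximum flow: 6
Minimum cut: (4,5)
Partition: S = [0, 1, 2, 3, 4], T = [5, 6, 7, 8, 9]

Max-flow min-cut theorem verified: both equal 6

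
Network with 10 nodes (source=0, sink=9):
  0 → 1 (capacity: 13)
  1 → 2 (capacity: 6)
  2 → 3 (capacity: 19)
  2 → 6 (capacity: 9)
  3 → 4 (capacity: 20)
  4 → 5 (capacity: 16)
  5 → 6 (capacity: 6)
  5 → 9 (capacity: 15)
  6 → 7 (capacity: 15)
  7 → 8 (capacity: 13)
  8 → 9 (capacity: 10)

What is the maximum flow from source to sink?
Maximum flow = 6

Max flow: 6

Flow assignment:
  0 → 1: 6/13
  1 → 2: 6/6
  2 → 3: 6/19
  3 → 4: 6/20
  4 → 5: 6/16
  5 → 9: 6/15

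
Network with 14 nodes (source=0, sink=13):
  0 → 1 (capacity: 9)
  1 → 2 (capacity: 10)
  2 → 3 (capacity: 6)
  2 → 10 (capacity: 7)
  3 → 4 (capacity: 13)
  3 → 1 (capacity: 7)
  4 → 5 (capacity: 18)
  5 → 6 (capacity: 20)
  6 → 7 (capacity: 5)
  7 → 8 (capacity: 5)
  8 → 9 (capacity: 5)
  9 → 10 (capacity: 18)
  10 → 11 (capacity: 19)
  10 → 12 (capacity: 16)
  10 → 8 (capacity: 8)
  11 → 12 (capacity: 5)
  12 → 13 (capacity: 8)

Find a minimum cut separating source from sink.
Min cut value = 8, edges: (12,13)

Min cut value: 8
Partition: S = [0, 1, 2, 3, 4, 5, 6, 7, 8, 9, 10, 11, 12], T = [13]
Cut edges: (12,13)

By max-flow min-cut theorem, max flow = min cut = 8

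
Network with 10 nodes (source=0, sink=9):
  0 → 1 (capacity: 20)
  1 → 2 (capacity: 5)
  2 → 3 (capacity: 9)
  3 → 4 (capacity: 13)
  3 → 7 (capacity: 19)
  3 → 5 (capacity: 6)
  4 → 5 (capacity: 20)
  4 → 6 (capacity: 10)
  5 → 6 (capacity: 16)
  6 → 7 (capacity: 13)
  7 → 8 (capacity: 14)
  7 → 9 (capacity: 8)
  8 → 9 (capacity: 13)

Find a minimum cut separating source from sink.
Min cut value = 5, edges: (1,2)

Min cut value: 5
Partition: S = [0, 1], T = [2, 3, 4, 5, 6, 7, 8, 9]
Cut edges: (1,2)

By max-flow min-cut theorem, max flow = min cut = 5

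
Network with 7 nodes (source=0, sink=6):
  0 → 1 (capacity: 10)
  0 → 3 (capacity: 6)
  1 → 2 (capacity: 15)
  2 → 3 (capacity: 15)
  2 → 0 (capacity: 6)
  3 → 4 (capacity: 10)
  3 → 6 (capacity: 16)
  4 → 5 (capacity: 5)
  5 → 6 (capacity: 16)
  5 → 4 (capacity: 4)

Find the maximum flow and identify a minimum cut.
Max flow = 16, Min cut edges: (0,1), (0,3)

Maximum flow: 16
Minimum cut: (0,1), (0,3)
Partition: S = [0], T = [1, 2, 3, 4, 5, 6]

Max-flow min-cut theorem verified: both equal 16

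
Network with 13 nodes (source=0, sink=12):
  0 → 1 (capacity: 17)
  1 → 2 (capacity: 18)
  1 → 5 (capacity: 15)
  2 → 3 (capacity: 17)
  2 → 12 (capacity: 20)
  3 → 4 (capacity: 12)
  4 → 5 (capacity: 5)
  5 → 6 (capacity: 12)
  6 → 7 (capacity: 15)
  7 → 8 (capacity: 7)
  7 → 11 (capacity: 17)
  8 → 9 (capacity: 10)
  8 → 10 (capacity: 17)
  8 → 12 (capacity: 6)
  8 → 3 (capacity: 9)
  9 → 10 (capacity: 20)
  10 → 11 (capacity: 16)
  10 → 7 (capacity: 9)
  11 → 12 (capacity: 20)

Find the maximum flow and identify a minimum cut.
Max flow = 17, Min cut edges: (0,1)

Maximum flow: 17
Minimum cut: (0,1)
Partition: S = [0], T = [1, 2, 3, 4, 5, 6, 7, 8, 9, 10, 11, 12]

Max-flow min-cut theorem verified: both equal 17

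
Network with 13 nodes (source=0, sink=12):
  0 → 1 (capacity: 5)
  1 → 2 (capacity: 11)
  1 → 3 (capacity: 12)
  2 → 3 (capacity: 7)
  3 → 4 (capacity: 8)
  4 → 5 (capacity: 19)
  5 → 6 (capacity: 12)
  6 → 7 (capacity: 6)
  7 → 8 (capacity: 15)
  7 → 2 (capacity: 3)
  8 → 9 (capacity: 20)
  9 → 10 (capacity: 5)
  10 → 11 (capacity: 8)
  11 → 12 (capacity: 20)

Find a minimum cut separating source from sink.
Min cut value = 5, edges: (9,10)

Min cut value: 5
Partition: S = [0, 1, 2, 3, 4, 5, 6, 7, 8, 9], T = [10, 11, 12]
Cut edges: (9,10)

By max-flow min-cut theorem, max flow = min cut = 5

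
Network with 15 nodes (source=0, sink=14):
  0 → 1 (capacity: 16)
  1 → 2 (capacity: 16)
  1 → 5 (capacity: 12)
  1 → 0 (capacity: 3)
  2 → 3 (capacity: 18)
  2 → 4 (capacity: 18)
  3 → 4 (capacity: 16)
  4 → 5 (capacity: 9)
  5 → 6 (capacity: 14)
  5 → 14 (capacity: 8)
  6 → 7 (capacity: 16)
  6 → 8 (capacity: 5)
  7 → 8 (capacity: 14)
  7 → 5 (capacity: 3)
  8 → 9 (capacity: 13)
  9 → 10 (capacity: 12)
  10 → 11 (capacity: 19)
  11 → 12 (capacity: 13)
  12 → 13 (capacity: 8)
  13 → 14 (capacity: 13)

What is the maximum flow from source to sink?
Maximum flow = 16

Max flow: 16

Flow assignment:
  0 → 1: 16/16
  1 → 2: 4/16
  1 → 5: 12/12
  2 → 4: 4/18
  4 → 5: 4/9
  5 → 6: 8/14
  5 → 14: 8/8
  6 → 7: 3/16
  6 → 8: 5/5
  7 → 8: 3/14
  8 → 9: 8/13
  9 → 10: 8/12
  10 → 11: 8/19
  11 → 12: 8/13
  12 → 13: 8/8
  13 → 14: 8/13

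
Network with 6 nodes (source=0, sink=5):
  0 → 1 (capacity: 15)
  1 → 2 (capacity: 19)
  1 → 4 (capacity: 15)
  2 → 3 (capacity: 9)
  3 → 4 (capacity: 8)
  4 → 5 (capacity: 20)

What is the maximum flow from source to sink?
Maximum flow = 15

Max flow: 15

Flow assignment:
  0 → 1: 15/15
  1 → 4: 15/15
  4 → 5: 15/20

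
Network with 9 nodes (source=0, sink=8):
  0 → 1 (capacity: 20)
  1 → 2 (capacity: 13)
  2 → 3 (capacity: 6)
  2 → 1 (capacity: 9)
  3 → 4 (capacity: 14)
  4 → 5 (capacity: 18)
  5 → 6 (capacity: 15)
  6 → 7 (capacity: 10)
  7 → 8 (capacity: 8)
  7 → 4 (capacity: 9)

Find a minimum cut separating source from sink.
Min cut value = 6, edges: (2,3)

Min cut value: 6
Partition: S = [0, 1, 2], T = [3, 4, 5, 6, 7, 8]
Cut edges: (2,3)

By max-flow min-cut theorem, max flow = min cut = 6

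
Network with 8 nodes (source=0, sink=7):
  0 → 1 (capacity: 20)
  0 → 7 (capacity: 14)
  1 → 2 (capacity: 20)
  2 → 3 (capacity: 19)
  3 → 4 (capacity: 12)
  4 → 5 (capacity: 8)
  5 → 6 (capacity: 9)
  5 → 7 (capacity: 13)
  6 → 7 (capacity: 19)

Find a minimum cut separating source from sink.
Min cut value = 22, edges: (0,7), (4,5)

Min cut value: 22
Partition: S = [0, 1, 2, 3, 4], T = [5, 6, 7]
Cut edges: (0,7), (4,5)

By max-flow min-cut theorem, max flow = min cut = 22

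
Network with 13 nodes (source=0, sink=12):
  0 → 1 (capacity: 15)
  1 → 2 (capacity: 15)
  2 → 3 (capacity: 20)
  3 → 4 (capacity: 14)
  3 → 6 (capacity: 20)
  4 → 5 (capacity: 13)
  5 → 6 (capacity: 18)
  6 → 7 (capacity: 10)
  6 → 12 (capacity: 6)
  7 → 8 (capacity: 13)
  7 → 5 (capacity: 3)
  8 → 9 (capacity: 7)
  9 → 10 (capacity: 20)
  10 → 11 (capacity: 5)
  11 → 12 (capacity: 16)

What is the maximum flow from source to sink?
Maximum flow = 11

Max flow: 11

Flow assignment:
  0 → 1: 11/15
  1 → 2: 11/15
  2 → 3: 11/20
  3 → 6: 11/20
  6 → 7: 5/10
  6 → 12: 6/6
  7 → 8: 5/13
  8 → 9: 5/7
  9 → 10: 5/20
  10 → 11: 5/5
  11 → 12: 5/16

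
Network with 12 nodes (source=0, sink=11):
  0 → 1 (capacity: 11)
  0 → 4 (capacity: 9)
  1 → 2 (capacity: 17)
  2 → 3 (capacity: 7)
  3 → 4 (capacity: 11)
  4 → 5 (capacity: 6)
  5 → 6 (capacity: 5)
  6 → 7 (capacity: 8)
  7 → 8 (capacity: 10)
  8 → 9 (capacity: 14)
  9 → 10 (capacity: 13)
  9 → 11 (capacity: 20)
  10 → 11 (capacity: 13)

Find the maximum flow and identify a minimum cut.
Max flow = 5, Min cut edges: (5,6)

Maximum flow: 5
Minimum cut: (5,6)
Partition: S = [0, 1, 2, 3, 4, 5], T = [6, 7, 8, 9, 10, 11]

Max-flow min-cut theorem verified: both equal 5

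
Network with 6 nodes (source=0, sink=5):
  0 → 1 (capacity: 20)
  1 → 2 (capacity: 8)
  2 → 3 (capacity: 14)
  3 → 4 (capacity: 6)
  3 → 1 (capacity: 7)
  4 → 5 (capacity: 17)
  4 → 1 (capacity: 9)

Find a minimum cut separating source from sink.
Min cut value = 6, edges: (3,4)

Min cut value: 6
Partition: S = [0, 1, 2, 3], T = [4, 5]
Cut edges: (3,4)

By max-flow min-cut theorem, max flow = min cut = 6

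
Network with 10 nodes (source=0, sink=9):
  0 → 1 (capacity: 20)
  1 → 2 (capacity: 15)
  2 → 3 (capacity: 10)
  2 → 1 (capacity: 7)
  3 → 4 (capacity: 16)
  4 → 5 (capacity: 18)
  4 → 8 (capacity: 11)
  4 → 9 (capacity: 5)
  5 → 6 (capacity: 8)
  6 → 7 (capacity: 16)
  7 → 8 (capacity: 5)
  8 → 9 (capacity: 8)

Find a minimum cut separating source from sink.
Min cut value = 10, edges: (2,3)

Min cut value: 10
Partition: S = [0, 1, 2], T = [3, 4, 5, 6, 7, 8, 9]
Cut edges: (2,3)

By max-flow min-cut theorem, max flow = min cut = 10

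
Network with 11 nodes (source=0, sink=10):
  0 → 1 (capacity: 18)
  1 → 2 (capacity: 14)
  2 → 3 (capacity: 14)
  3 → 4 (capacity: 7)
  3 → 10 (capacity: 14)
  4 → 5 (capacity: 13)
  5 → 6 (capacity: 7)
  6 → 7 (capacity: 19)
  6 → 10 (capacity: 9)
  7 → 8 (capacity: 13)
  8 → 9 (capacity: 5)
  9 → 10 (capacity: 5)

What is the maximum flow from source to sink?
Maximum flow = 14

Max flow: 14

Flow assignment:
  0 → 1: 14/18
  1 → 2: 14/14
  2 → 3: 14/14
  3 → 10: 14/14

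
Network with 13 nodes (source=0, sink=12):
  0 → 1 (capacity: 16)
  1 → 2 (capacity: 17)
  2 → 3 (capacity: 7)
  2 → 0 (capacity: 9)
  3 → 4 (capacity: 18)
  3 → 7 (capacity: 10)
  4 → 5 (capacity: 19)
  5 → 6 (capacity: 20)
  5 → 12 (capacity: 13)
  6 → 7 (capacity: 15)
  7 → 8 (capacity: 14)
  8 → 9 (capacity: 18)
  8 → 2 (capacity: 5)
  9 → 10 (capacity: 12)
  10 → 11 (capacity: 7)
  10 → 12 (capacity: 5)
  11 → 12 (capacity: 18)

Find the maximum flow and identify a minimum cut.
Max flow = 7, Min cut edges: (2,3)

Maximum flow: 7
Minimum cut: (2,3)
Partition: S = [0, 1, 2], T = [3, 4, 5, 6, 7, 8, 9, 10, 11, 12]

Max-flow min-cut theorem verified: both equal 7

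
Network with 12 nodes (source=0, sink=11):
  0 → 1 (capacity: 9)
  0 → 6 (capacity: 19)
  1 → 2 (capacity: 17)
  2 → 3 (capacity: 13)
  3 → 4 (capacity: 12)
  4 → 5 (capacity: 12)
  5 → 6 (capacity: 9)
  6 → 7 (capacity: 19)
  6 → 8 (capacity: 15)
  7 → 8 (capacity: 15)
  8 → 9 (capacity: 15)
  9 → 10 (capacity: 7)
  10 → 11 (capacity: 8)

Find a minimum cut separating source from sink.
Min cut value = 7, edges: (9,10)

Min cut value: 7
Partition: S = [0, 1, 2, 3, 4, 5, 6, 7, 8, 9], T = [10, 11]
Cut edges: (9,10)

By max-flow min-cut theorem, max flow = min cut = 7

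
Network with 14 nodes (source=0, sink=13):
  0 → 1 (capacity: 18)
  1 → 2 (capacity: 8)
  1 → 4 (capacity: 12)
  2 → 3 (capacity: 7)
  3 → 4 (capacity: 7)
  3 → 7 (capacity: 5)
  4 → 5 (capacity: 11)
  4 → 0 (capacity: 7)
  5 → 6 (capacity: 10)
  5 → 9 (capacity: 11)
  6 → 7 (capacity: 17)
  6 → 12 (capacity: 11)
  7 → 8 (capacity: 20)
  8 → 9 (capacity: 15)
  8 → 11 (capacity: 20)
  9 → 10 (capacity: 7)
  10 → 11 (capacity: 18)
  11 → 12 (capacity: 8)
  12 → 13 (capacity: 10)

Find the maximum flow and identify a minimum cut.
Max flow = 10, Min cut edges: (12,13)

Maximum flow: 10
Minimum cut: (12,13)
Partition: S = [0, 1, 2, 3, 4, 5, 6, 7, 8, 9, 10, 11, 12], T = [13]

Max-flow min-cut theorem verified: both equal 10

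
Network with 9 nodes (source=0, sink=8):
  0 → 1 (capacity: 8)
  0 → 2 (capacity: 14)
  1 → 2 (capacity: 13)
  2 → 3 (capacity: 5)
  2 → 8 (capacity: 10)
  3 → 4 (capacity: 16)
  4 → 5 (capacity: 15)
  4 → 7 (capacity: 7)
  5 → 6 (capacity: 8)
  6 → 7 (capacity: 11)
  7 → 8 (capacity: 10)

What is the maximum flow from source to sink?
Maximum flow = 15

Max flow: 15

Flow assignment:
  0 → 1: 1/8
  0 → 2: 14/14
  1 → 2: 1/13
  2 → 3: 5/5
  2 → 8: 10/10
  3 → 4: 5/16
  4 → 7: 5/7
  7 → 8: 5/10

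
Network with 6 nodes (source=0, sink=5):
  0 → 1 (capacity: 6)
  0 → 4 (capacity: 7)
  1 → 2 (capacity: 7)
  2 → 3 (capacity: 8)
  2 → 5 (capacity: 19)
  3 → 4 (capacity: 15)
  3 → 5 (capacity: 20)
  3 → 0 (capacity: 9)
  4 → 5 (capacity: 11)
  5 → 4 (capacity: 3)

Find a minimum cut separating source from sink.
Min cut value = 13, edges: (0,1), (0,4)

Min cut value: 13
Partition: S = [0], T = [1, 2, 3, 4, 5]
Cut edges: (0,1), (0,4)

By max-flow min-cut theorem, max flow = min cut = 13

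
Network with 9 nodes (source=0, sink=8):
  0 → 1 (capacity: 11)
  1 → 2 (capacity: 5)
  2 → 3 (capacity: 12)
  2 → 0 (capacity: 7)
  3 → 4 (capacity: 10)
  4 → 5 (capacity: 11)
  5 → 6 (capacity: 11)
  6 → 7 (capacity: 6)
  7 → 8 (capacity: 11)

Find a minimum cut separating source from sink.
Min cut value = 5, edges: (1,2)

Min cut value: 5
Partition: S = [0, 1], T = [2, 3, 4, 5, 6, 7, 8]
Cut edges: (1,2)

By max-flow min-cut theorem, max flow = min cut = 5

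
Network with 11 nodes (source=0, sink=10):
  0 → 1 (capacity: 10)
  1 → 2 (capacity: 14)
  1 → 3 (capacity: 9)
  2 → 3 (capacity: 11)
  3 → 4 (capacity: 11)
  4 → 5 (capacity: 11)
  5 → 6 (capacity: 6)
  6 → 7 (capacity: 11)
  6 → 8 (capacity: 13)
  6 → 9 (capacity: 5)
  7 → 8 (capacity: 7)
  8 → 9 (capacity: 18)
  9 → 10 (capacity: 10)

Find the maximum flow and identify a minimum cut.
Max flow = 6, Min cut edges: (5,6)

Maximum flow: 6
Minimum cut: (5,6)
Partition: S = [0, 1, 2, 3, 4, 5], T = [6, 7, 8, 9, 10]

Max-flow min-cut theorem verified: both equal 6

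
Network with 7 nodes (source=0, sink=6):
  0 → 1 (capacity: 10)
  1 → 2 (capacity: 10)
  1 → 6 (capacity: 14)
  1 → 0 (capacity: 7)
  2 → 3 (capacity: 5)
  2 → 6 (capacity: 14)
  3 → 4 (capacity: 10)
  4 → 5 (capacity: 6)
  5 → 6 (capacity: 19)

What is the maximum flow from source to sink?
Maximum flow = 10

Max flow: 10

Flow assignment:
  0 → 1: 10/10
  1 → 6: 10/14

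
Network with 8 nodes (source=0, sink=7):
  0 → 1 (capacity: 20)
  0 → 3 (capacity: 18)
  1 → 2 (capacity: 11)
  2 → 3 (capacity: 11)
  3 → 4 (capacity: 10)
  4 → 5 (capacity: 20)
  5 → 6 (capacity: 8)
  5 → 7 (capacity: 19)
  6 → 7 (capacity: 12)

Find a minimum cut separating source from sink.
Min cut value = 10, edges: (3,4)

Min cut value: 10
Partition: S = [0, 1, 2, 3], T = [4, 5, 6, 7]
Cut edges: (3,4)

By max-flow min-cut theorem, max flow = min cut = 10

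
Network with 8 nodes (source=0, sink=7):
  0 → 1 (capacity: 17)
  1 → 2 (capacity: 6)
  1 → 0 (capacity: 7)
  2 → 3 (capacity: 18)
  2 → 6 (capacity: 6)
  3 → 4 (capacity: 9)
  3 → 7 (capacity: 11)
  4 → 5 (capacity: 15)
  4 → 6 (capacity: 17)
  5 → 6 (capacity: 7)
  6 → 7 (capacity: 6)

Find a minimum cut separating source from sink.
Min cut value = 6, edges: (1,2)

Min cut value: 6
Partition: S = [0, 1], T = [2, 3, 4, 5, 6, 7]
Cut edges: (1,2)

By max-flow min-cut theorem, max flow = min cut = 6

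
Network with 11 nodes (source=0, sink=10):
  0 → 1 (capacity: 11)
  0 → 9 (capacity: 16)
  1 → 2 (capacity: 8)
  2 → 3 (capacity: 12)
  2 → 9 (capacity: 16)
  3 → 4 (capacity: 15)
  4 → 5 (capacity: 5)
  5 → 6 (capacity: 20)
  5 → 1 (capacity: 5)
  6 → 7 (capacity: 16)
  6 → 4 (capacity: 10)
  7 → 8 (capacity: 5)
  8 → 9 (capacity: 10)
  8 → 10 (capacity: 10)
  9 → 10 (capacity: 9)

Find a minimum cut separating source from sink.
Min cut value = 14, edges: (7,8), (9,10)

Min cut value: 14
Partition: S = [0, 1, 2, 3, 4, 5, 6, 7, 9], T = [8, 10]
Cut edges: (7,8), (9,10)

By max-flow min-cut theorem, max flow = min cut = 14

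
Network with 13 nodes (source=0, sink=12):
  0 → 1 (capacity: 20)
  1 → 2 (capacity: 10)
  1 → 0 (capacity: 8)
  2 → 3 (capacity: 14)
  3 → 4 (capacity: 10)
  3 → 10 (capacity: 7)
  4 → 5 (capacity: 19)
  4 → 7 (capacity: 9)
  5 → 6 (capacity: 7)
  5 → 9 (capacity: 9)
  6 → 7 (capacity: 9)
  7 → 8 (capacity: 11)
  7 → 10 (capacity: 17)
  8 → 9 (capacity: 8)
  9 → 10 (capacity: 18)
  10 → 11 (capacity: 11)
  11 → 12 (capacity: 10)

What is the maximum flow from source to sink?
Maximum flow = 10

Max flow: 10

Flow assignment:
  0 → 1: 10/20
  1 → 2: 10/10
  2 → 3: 10/14
  3 → 4: 3/10
  3 → 10: 7/7
  4 → 7: 3/9
  7 → 10: 3/17
  10 → 11: 10/11
  11 → 12: 10/10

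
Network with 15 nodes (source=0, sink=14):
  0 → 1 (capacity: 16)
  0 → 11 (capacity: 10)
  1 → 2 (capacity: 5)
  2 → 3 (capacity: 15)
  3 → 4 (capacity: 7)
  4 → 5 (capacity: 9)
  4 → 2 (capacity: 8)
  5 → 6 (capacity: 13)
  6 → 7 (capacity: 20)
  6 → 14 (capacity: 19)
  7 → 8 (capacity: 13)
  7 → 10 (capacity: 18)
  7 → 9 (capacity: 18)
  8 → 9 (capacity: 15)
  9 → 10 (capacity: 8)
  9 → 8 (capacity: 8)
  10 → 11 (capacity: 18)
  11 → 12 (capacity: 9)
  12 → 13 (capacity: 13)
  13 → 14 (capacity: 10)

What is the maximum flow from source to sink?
Maximum flow = 14

Max flow: 14

Flow assignment:
  0 → 1: 5/16
  0 → 11: 9/10
  1 → 2: 5/5
  2 → 3: 5/15
  3 → 4: 5/7
  4 → 5: 5/9
  5 → 6: 5/13
  6 → 14: 5/19
  11 → 12: 9/9
  12 → 13: 9/13
  13 → 14: 9/10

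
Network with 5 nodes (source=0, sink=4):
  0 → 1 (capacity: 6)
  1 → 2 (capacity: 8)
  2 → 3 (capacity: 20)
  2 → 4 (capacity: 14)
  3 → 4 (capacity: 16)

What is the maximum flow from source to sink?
Maximum flow = 6

Max flow: 6

Flow assignment:
  0 → 1: 6/6
  1 → 2: 6/8
  2 → 4: 6/14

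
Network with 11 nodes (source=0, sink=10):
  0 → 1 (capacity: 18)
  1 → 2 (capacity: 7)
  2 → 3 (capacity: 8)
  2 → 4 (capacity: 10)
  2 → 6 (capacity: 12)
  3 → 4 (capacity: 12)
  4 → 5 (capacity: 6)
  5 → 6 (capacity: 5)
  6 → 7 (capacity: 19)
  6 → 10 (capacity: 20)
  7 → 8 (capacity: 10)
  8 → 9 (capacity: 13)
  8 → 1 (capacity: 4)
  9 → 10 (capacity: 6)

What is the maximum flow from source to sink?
Maximum flow = 7

Max flow: 7

Flow assignment:
  0 → 1: 7/18
  1 → 2: 7/7
  2 → 6: 7/12
  6 → 10: 7/20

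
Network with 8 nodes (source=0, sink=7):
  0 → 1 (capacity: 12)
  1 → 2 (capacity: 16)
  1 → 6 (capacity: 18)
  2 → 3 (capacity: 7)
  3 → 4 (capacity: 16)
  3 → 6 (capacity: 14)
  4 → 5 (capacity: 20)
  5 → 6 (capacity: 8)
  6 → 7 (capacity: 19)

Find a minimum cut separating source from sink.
Min cut value = 12, edges: (0,1)

Min cut value: 12
Partition: S = [0], T = [1, 2, 3, 4, 5, 6, 7]
Cut edges: (0,1)

By max-flow min-cut theorem, max flow = min cut = 12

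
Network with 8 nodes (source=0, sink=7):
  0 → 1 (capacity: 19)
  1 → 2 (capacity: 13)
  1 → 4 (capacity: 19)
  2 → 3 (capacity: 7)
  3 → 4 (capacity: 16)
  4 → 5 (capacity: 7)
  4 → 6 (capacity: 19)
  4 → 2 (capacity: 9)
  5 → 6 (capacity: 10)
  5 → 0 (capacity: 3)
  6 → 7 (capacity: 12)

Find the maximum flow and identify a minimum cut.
Max flow = 12, Min cut edges: (6,7)

Maximum flow: 12
Minimum cut: (6,7)
Partition: S = [0, 1, 2, 3, 4, 5, 6], T = [7]

Max-flow min-cut theorem verified: both equal 12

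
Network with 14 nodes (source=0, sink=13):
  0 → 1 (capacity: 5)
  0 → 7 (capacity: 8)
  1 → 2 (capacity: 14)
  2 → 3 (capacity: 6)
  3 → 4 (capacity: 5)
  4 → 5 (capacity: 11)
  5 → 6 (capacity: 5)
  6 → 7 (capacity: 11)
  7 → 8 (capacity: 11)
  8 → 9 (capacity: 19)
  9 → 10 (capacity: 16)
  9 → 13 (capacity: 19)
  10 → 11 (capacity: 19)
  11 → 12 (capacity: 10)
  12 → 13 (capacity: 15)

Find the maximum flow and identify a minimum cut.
Max flow = 11, Min cut edges: (7,8)

Maximum flow: 11
Minimum cut: (7,8)
Partition: S = [0, 1, 2, 3, 4, 5, 6, 7], T = [8, 9, 10, 11, 12, 13]

Max-flow min-cut theorem verified: both equal 11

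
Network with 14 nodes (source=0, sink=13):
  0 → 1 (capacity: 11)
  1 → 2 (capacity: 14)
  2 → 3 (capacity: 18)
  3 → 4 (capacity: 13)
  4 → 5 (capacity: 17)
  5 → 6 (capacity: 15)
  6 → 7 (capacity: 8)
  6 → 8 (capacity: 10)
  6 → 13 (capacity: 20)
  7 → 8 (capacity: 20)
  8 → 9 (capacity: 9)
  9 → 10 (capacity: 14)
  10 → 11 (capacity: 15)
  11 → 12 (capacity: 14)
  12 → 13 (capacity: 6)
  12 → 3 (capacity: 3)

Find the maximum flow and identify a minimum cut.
Max flow = 11, Min cut edges: (0,1)

Maximum flow: 11
Minimum cut: (0,1)
Partition: S = [0], T = [1, 2, 3, 4, 5, 6, 7, 8, 9, 10, 11, 12, 13]

Max-flow min-cut theorem verified: both equal 11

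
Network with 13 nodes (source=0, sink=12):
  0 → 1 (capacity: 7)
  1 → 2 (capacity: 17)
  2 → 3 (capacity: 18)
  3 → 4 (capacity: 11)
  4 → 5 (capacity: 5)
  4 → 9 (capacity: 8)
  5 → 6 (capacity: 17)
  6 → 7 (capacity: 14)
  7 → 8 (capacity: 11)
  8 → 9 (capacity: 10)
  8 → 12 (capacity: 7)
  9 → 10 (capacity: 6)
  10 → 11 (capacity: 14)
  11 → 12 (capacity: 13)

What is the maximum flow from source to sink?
Maximum flow = 7

Max flow: 7

Flow assignment:
  0 → 1: 7/7
  1 → 2: 7/17
  2 → 3: 7/18
  3 → 4: 7/11
  4 → 5: 1/5
  4 → 9: 6/8
  5 → 6: 1/17
  6 → 7: 1/14
  7 → 8: 1/11
  8 → 12: 1/7
  9 → 10: 6/6
  10 → 11: 6/14
  11 → 12: 6/13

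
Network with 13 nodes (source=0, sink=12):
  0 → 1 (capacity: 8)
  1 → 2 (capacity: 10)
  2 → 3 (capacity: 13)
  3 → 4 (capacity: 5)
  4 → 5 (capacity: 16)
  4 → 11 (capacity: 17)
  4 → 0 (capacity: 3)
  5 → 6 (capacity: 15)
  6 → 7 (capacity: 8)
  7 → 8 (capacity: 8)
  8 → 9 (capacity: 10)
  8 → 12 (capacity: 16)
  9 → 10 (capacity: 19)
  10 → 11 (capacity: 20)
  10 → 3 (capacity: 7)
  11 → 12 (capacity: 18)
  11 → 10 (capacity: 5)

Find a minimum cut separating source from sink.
Min cut value = 5, edges: (3,4)

Min cut value: 5
Partition: S = [0, 1, 2, 3], T = [4, 5, 6, 7, 8, 9, 10, 11, 12]
Cut edges: (3,4)

By max-flow min-cut theorem, max flow = min cut = 5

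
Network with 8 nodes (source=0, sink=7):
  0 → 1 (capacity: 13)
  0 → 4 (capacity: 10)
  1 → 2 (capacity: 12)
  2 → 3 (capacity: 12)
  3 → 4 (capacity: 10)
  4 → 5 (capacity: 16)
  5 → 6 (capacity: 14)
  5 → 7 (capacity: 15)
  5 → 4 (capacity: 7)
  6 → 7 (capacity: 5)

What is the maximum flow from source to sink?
Maximum flow = 16

Max flow: 16

Flow assignment:
  0 → 1: 10/13
  0 → 4: 6/10
  1 → 2: 10/12
  2 → 3: 10/12
  3 → 4: 10/10
  4 → 5: 16/16
  5 → 6: 1/14
  5 → 7: 15/15
  6 → 7: 1/5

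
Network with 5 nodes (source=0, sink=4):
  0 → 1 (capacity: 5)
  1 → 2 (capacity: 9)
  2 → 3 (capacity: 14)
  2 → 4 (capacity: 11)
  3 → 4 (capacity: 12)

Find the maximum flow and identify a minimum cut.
Max flow = 5, Min cut edges: (0,1)

Maximum flow: 5
Minimum cut: (0,1)
Partition: S = [0], T = [1, 2, 3, 4]

Max-flow min-cut theorem verified: both equal 5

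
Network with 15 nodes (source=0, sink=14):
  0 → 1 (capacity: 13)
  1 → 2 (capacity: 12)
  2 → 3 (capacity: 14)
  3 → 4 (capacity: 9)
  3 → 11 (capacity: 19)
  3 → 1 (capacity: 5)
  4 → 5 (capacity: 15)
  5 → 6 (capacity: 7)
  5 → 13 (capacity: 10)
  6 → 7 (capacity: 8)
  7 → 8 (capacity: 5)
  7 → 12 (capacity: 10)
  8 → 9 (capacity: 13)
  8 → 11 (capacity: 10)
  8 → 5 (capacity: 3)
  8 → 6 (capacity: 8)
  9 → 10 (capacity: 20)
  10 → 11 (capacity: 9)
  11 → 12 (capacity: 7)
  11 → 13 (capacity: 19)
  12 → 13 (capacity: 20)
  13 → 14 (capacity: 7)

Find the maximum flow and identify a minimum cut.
Max flow = 7, Min cut edges: (13,14)

Maximum flow: 7
Minimum cut: (13,14)
Partition: S = [0, 1, 2, 3, 4, 5, 6, 7, 8, 9, 10, 11, 12, 13], T = [14]

Max-flow min-cut theorem verified: both equal 7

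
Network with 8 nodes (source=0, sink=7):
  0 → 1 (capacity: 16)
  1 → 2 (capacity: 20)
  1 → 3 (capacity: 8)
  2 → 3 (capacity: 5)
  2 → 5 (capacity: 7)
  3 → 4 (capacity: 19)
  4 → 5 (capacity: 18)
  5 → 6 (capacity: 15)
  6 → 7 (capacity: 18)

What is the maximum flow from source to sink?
Maximum flow = 15

Max flow: 15

Flow assignment:
  0 → 1: 15/16
  1 → 2: 8/20
  1 → 3: 7/8
  2 → 3: 1/5
  2 → 5: 7/7
  3 → 4: 8/19
  4 → 5: 8/18
  5 → 6: 15/15
  6 → 7: 15/18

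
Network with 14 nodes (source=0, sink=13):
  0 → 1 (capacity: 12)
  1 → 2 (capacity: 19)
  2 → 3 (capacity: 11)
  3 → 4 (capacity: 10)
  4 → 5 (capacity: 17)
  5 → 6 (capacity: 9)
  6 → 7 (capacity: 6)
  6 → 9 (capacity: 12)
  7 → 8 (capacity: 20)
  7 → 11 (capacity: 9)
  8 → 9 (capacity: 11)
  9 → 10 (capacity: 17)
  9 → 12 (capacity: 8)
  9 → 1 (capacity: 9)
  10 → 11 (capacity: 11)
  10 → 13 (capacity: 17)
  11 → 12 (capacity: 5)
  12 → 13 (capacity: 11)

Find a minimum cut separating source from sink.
Min cut value = 9, edges: (5,6)

Min cut value: 9
Partition: S = [0, 1, 2, 3, 4, 5], T = [6, 7, 8, 9, 10, 11, 12, 13]
Cut edges: (5,6)

By max-flow min-cut theorem, max flow = min cut = 9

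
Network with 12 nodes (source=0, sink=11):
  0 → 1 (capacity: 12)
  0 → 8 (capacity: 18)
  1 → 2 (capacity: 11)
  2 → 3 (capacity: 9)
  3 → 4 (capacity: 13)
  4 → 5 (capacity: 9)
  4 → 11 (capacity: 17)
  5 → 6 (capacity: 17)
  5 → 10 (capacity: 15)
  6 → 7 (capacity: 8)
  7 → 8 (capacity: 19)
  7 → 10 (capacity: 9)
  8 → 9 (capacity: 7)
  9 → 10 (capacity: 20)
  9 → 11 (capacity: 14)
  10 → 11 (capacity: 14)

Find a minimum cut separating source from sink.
Min cut value = 16, edges: (2,3), (8,9)

Min cut value: 16
Partition: S = [0, 1, 2, 8], T = [3, 4, 5, 6, 7, 9, 10, 11]
Cut edges: (2,3), (8,9)

By max-flow min-cut theorem, max flow = min cut = 16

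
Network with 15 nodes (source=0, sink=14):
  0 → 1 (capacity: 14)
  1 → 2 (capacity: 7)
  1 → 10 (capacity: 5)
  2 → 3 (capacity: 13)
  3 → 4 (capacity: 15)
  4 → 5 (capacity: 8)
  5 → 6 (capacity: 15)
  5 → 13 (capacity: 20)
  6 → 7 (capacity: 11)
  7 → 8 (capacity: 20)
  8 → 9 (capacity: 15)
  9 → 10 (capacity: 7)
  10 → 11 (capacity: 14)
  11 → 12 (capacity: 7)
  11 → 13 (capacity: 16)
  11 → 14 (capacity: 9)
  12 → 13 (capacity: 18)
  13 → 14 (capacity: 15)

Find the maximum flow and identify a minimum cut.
Max flow = 12, Min cut edges: (1,2), (1,10)

Maximum flow: 12
Minimum cut: (1,2), (1,10)
Partition: S = [0, 1], T = [2, 3, 4, 5, 6, 7, 8, 9, 10, 11, 12, 13, 14]

Max-flow min-cut theorem verified: both equal 12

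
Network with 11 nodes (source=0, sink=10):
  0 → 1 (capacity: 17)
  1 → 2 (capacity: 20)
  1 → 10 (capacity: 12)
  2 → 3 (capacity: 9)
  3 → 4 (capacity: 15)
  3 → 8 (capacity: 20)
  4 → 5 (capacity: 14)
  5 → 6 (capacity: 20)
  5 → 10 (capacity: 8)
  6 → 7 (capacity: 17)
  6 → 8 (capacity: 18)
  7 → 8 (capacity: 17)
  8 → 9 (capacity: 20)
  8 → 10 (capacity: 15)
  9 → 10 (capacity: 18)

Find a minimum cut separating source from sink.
Min cut value = 17, edges: (0,1)

Min cut value: 17
Partition: S = [0], T = [1, 2, 3, 4, 5, 6, 7, 8, 9, 10]
Cut edges: (0,1)

By max-flow min-cut theorem, max flow = min cut = 17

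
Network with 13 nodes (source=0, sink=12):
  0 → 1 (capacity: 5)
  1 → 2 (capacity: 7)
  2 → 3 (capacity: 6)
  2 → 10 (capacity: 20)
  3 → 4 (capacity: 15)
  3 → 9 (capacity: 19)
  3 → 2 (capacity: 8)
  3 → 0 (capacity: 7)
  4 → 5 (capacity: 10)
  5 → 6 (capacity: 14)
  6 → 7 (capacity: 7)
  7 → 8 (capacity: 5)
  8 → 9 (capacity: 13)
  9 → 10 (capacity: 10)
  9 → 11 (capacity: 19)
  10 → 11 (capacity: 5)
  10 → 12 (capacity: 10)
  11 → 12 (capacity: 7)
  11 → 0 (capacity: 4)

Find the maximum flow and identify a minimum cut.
Max flow = 5, Min cut edges: (0,1)

Maximum flow: 5
Minimum cut: (0,1)
Partition: S = [0], T = [1, 2, 3, 4, 5, 6, 7, 8, 9, 10, 11, 12]

Max-flow min-cut theorem verified: both equal 5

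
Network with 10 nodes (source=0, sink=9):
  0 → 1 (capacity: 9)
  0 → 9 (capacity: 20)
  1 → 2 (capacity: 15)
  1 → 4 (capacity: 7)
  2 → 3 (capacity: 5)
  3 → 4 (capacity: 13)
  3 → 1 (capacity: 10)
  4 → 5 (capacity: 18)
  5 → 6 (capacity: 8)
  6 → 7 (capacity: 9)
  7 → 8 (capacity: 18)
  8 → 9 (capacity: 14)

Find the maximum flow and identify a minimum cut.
Max flow = 28, Min cut edges: (0,9), (5,6)

Maximum flow: 28
Minimum cut: (0,9), (5,6)
Partition: S = [0, 1, 2, 3, 4, 5], T = [6, 7, 8, 9]

Max-flow min-cut theorem verified: both equal 28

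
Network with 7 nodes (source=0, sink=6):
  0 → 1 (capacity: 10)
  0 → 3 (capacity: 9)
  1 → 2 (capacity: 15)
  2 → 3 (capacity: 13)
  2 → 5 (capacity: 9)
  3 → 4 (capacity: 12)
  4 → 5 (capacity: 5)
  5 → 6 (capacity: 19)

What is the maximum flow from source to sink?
Maximum flow = 14

Max flow: 14

Flow assignment:
  0 → 1: 10/10
  0 → 3: 4/9
  1 → 2: 10/15
  2 → 3: 1/13
  2 → 5: 9/9
  3 → 4: 5/12
  4 → 5: 5/5
  5 → 6: 14/19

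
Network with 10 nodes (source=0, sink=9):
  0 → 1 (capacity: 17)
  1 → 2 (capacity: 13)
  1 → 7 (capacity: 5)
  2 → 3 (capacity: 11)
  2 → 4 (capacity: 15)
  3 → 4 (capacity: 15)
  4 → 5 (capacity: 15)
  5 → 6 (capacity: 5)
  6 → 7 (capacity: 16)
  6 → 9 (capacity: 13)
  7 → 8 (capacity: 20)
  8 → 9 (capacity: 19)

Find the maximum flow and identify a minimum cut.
Max flow = 10, Min cut edges: (1,7), (5,6)

Maximum flow: 10
Minimum cut: (1,7), (5,6)
Partition: S = [0, 1, 2, 3, 4, 5], T = [6, 7, 8, 9]

Max-flow min-cut theorem verified: both equal 10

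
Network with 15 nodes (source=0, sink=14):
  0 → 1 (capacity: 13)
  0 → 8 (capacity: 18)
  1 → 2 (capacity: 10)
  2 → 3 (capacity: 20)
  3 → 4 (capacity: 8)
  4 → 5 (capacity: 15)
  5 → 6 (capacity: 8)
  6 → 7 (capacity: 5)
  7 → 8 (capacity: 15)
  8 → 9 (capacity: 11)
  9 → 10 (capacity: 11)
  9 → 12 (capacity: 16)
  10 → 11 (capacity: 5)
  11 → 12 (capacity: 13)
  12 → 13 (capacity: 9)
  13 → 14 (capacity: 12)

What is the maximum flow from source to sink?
Maximum flow = 9

Max flow: 9

Flow assignment:
  0 → 1: 5/13
  0 → 8: 4/18
  1 → 2: 5/10
  2 → 3: 5/20
  3 → 4: 5/8
  4 → 5: 5/15
  5 → 6: 5/8
  6 → 7: 5/5
  7 → 8: 5/15
  8 → 9: 9/11
  9 → 12: 9/16
  12 → 13: 9/9
  13 → 14: 9/12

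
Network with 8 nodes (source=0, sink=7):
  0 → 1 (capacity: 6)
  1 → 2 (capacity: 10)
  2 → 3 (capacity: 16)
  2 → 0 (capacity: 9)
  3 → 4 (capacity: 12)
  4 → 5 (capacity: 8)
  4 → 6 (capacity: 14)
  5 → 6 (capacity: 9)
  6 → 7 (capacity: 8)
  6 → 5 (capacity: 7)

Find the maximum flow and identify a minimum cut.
Max flow = 6, Min cut edges: (0,1)

Maximum flow: 6
Minimum cut: (0,1)
Partition: S = [0], T = [1, 2, 3, 4, 5, 6, 7]

Max-flow min-cut theorem verified: both equal 6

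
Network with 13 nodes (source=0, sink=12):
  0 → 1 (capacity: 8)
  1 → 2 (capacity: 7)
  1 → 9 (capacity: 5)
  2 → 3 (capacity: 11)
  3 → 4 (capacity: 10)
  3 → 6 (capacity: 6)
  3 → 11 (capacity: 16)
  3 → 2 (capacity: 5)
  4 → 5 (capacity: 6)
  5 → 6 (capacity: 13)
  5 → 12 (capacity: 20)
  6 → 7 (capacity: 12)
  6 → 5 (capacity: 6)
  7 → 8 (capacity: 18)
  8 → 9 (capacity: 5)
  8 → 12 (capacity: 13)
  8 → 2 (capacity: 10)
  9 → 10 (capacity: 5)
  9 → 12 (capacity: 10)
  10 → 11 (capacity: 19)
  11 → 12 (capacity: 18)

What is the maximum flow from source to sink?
Maximum flow = 8

Max flow: 8

Flow assignment:
  0 → 1: 8/8
  1 → 2: 3/7
  1 → 9: 5/5
  2 → 3: 3/11
  3 → 11: 3/16
  9 → 12: 5/10
  11 → 12: 3/18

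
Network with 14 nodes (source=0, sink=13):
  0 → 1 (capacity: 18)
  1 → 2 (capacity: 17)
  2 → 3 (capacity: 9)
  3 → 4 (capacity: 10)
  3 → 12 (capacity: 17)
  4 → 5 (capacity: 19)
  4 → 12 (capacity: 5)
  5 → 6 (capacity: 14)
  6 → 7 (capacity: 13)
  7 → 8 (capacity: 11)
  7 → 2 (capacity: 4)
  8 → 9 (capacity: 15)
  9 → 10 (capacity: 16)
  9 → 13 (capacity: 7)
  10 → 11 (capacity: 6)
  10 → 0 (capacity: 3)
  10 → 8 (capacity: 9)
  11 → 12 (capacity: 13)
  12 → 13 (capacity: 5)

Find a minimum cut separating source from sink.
Min cut value = 9, edges: (2,3)

Min cut value: 9
Partition: S = [0, 1, 2], T = [3, 4, 5, 6, 7, 8, 9, 10, 11, 12, 13]
Cut edges: (2,3)

By max-flow min-cut theorem, max flow = min cut = 9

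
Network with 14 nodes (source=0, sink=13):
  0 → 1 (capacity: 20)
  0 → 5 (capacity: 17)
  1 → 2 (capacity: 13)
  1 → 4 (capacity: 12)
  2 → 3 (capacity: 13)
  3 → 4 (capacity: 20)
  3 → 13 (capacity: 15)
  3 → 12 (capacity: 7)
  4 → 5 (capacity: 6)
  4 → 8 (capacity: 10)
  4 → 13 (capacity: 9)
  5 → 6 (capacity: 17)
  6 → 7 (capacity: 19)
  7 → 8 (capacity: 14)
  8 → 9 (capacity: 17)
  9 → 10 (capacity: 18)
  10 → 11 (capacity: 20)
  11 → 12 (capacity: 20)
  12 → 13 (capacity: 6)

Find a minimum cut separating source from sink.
Min cut value = 26, edges: (0,1), (12,13)

Min cut value: 26
Partition: S = [0, 5, 6, 7, 8, 9, 10, 11, 12], T = [1, 2, 3, 4, 13]
Cut edges: (0,1), (12,13)

By max-flow min-cut theorem, max flow = min cut = 26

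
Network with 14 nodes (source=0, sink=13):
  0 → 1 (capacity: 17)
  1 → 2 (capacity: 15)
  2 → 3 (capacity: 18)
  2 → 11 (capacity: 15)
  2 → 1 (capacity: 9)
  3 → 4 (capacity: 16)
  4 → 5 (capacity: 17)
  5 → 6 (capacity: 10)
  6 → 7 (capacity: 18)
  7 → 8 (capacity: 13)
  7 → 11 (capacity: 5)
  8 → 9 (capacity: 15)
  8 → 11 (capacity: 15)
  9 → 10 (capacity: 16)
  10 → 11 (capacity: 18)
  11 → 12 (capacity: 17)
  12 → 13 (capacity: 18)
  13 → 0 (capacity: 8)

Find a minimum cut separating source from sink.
Min cut value = 15, edges: (1,2)

Min cut value: 15
Partition: S = [0, 1], T = [2, 3, 4, 5, 6, 7, 8, 9, 10, 11, 12, 13]
Cut edges: (1,2)

By max-flow min-cut theorem, max flow = min cut = 15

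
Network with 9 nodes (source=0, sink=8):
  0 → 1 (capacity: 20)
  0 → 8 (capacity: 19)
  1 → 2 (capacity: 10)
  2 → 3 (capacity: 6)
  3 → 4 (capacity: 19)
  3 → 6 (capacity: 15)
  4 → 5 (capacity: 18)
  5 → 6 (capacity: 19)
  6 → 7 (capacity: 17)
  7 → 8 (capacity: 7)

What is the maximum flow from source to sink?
Maximum flow = 25

Max flow: 25

Flow assignment:
  0 → 1: 6/20
  0 → 8: 19/19
  1 → 2: 6/10
  2 → 3: 6/6
  3 → 6: 6/15
  6 → 7: 6/17
  7 → 8: 6/7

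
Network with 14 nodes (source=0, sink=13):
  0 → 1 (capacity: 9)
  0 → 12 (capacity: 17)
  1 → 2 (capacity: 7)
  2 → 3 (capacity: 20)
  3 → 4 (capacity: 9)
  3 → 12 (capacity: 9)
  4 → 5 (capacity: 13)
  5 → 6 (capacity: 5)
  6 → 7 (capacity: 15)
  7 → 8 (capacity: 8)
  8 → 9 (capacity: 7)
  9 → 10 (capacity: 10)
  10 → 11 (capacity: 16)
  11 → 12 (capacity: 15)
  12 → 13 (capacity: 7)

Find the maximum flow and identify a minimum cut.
Max flow = 7, Min cut edges: (12,13)

Maximum flow: 7
Minimum cut: (12,13)
Partition: S = [0, 1, 2, 3, 4, 5, 6, 7, 8, 9, 10, 11, 12], T = [13]

Max-flow min-cut theorem verified: both equal 7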